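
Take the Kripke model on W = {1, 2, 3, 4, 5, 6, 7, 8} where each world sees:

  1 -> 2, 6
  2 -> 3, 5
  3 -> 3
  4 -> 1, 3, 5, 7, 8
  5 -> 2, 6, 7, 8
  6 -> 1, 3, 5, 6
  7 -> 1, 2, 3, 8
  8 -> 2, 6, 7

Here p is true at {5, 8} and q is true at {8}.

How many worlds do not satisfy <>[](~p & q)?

8

1: successors {2, 6}; [](~p & q) there: 2:F, 6:F. ✗
2: successors {3, 5}; [](~p & q) there: 3:F, 5:F. ✗
3: successors {3}; [](~p & q) there: 3:F. ✗
4: successors {1, 3, 5, 7, 8}; [](~p & q) there: 1:F, 3:F, 5:F, 7:F, 8:F. ✗
5: successors {2, 6, 7, 8}; [](~p & q) there: 2:F, 6:F, 7:F, 8:F. ✗
6: successors {1, 3, 5, 6}; [](~p & q) there: 1:F, 3:F, 5:F, 6:F. ✗
7: successors {1, 2, 3, 8}; [](~p & q) there: 1:F, 2:F, 3:F, 8:F. ✗
8: successors {2, 6, 7}; [](~p & q) there: 2:F, 6:F, 7:F. ✗
Satisfying worlds: ∅.
So <>[](~p & q) fails at the other 8 worlds.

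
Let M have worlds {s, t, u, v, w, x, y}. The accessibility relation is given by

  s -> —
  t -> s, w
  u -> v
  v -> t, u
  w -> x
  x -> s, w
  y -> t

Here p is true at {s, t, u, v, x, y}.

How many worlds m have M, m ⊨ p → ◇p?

6

s: p is T, ◇p is F. ✗
t: p is T, ◇p is T. ✓
u: p is T, ◇p is T. ✓
v: p is T, ◇p is T. ✓
w: p is F, ◇p is T. ✓
x: p is T, ◇p is T. ✓
y: p is T, ◇p is T. ✓
Satisfying worlds: {t, u, v, w, x, y}.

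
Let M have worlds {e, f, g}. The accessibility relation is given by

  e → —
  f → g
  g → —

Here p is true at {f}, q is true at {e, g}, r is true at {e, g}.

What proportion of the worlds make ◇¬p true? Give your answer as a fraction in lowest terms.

e: no successors, so ◇¬p fails. ✗
f: successors {g}; ¬p there: g:T. ✓
g: no successors, so ◇¬p fails. ✗
That's 1 of 3 worlds, so 1/3.

1/3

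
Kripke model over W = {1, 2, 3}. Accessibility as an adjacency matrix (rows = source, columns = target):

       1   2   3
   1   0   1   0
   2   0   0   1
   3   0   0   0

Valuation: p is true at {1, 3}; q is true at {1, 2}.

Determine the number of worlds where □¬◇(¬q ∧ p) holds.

1: successors {2}; ¬◇(¬q ∧ p) there: 2:F. ✗
2: successors {3}; ¬◇(¬q ∧ p) there: 3:T. ✓
3: no successors, so □¬◇(¬q ∧ p) holds vacuously. ✓
Satisfying worlds: {2, 3}.

2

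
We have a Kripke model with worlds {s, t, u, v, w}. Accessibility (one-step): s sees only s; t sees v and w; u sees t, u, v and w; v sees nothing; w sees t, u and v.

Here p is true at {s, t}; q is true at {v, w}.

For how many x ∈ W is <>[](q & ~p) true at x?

3

s: successors {s}; [](q & ~p) there: s:F. ✗
t: successors {v, w}; [](q & ~p) there: v:T, w:F. ✓
u: successors {t, u, v, w}; [](q & ~p) there: t:T, u:F, v:T, w:F. ✓
v: no successors, so <>[](q & ~p) fails. ✗
w: successors {t, u, v}; [](q & ~p) there: t:T, u:F, v:T. ✓
Satisfying worlds: {t, u, w}.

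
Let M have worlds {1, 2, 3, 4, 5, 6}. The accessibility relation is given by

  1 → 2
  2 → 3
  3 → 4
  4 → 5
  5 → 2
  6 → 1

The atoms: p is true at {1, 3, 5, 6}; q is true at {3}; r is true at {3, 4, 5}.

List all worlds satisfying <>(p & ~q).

1: successors {2}; p & ~q there: 2:F. ✗
2: successors {3}; p & ~q there: 3:F. ✗
3: successors {4}; p & ~q there: 4:F. ✗
4: successors {5}; p & ~q there: 5:T. ✓
5: successors {2}; p & ~q there: 2:F. ✗
6: successors {1}; p & ~q there: 1:T. ✓

{4, 6}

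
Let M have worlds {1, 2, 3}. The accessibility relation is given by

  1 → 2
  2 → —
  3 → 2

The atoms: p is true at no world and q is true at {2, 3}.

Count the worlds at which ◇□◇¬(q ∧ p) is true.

1: successors {2}; □◇¬(q ∧ p) there: 2:T. ✓
2: no successors, so ◇□◇¬(q ∧ p) fails. ✗
3: successors {2}; □◇¬(q ∧ p) there: 2:T. ✓
Satisfying worlds: {1, 3}.

2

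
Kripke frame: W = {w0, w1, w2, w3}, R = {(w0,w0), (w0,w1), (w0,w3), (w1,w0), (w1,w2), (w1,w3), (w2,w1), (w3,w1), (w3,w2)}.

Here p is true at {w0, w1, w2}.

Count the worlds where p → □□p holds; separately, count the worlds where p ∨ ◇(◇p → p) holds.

For p → □□p:
w0: p is T, □□p is F. ✗
w1: p is T, □□p is F. ✗
w2: p is T, □□p is F. ✗
w3: p is F, □□p is F. ✓
— 1 world.
For p ∨ ◇(◇p → p):
w0: p is T, ◇(◇p → p) is T. ✓
w1: p is T, ◇(◇p → p) is T. ✓
w2: p is T, ◇(◇p → p) is T. ✓
w3: p is F, ◇(◇p → p) is T. ✓
— 4 worlds.

1 and 4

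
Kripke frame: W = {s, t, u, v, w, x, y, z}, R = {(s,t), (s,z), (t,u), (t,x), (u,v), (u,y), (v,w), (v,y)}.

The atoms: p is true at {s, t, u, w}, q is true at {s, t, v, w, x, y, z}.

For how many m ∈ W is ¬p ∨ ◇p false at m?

2

s: ¬p is F, ◇p is T. ✓
t: ¬p is F, ◇p is T. ✓
u: ¬p is F, ◇p is F. ✗
v: ¬p is T, ◇p is T. ✓
w: ¬p is F, ◇p is F. ✗
x: ¬p is T, ◇p is F. ✓
y: ¬p is T, ◇p is F. ✓
z: ¬p is T, ◇p is F. ✓
Satisfying worlds: {s, t, v, x, y, z}.
So ¬p ∨ ◇p fails at the other 2 worlds.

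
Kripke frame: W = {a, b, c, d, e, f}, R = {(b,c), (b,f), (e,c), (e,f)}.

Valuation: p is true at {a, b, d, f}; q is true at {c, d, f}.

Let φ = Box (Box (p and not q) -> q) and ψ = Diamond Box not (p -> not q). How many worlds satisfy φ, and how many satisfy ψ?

For Box (Box (p and not q) -> q):
a: no successors, so Box (Box (p and not q) -> q) holds vacuously. ✓
b: successors {c, f}; Box (p and not q) -> q there: c:T, f:T. ✓
c: no successors, so Box (Box (p and not q) -> q) holds vacuously. ✓
d: no successors, so Box (Box (p and not q) -> q) holds vacuously. ✓
e: successors {c, f}; Box (p and not q) -> q there: c:T, f:T. ✓
f: no successors, so Box (Box (p and not q) -> q) holds vacuously. ✓
— 6 worlds.
For Diamond Box not (p -> not q):
a: no successors, so Diamond Box not (p -> not q) fails. ✗
b: successors {c, f}; Box not (p -> not q) there: c:T, f:T. ✓
c: no successors, so Diamond Box not (p -> not q) fails. ✗
d: no successors, so Diamond Box not (p -> not q) fails. ✗
e: successors {c, f}; Box not (p -> not q) there: c:T, f:T. ✓
f: no successors, so Diamond Box not (p -> not q) fails. ✗
— 2 worlds.

6 and 2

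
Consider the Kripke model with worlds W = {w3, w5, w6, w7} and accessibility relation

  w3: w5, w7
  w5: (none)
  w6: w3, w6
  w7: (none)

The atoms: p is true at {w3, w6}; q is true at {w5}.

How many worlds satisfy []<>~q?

w3: successors {w5, w7}; <>~q there: w5:F, w7:F. ✗
w5: no successors, so []<>~q holds vacuously. ✓
w6: successors {w3, w6}; <>~q there: w3:T, w6:T. ✓
w7: no successors, so []<>~q holds vacuously. ✓
Satisfying worlds: {w5, w6, w7}.

3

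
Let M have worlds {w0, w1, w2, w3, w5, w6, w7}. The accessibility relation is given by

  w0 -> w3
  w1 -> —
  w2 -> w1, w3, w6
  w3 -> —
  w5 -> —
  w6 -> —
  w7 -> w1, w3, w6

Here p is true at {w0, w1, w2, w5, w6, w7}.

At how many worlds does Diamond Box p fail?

4

w0: successors {w3}; Box p there: w3:T. ✓
w1: no successors, so Diamond Box p fails. ✗
w2: successors {w1, w3, w6}; Box p there: w1:T, w3:T, w6:T. ✓
w3: no successors, so Diamond Box p fails. ✗
w5: no successors, so Diamond Box p fails. ✗
w6: no successors, so Diamond Box p fails. ✗
w7: successors {w1, w3, w6}; Box p there: w1:T, w3:T, w6:T. ✓
Satisfying worlds: {w0, w2, w7}.
So Diamond Box p fails at the other 4 worlds.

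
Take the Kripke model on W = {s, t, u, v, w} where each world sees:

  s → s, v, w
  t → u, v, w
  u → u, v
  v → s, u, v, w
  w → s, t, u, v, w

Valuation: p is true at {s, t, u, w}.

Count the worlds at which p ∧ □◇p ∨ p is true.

4

s: p ∧ □◇p is T, p is T. ✓
t: p ∧ □◇p is T, p is T. ✓
u: p ∧ □◇p is T, p is T. ✓
v: p ∧ □◇p is F, p is F. ✗
w: p ∧ □◇p is T, p is T. ✓
Satisfying worlds: {s, t, u, w}.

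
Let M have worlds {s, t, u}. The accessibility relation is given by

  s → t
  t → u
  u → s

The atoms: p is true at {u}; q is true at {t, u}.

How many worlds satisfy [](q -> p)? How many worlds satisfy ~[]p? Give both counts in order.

2 and 2

For [](q -> p):
s: successors {t}; q -> p there: t:F. ✗
t: successors {u}; q -> p there: u:T. ✓
u: successors {s}; q -> p there: s:T. ✓
— 2 worlds.
For ~[]p:
s: []p is F. ✓
t: []p is T. ✗
u: []p is F. ✓
— 2 worlds.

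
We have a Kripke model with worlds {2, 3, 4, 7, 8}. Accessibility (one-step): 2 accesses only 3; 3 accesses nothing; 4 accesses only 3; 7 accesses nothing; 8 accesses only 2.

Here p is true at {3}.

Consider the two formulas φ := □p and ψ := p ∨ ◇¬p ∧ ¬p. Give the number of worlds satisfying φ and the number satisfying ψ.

For □p:
2: successors {3}; p there: 3:T. ✓
3: no successors, so □p holds vacuously. ✓
4: successors {3}; p there: 3:T. ✓
7: no successors, so □p holds vacuously. ✓
8: successors {2}; p there: 2:F. ✗
— 4 worlds.
For p ∨ ◇¬p ∧ ¬p:
2: p is F, ◇¬p ∧ ¬p is F. ✗
3: p is T, ◇¬p ∧ ¬p is F. ✓
4: p is F, ◇¬p ∧ ¬p is F. ✗
7: p is F, ◇¬p ∧ ¬p is F. ✗
8: p is F, ◇¬p ∧ ¬p is T. ✓
— 2 worlds.

4 and 2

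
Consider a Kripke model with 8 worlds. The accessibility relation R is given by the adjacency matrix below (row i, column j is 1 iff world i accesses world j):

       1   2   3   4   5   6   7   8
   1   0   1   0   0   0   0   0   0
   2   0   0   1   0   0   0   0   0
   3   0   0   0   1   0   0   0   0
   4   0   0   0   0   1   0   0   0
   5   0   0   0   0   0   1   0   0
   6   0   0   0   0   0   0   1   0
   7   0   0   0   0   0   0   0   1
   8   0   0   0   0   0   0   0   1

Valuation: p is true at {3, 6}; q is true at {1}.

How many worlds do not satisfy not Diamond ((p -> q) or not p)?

6

1: Diamond ((p -> q) or not p) is T. ✗
2: Diamond ((p -> q) or not p) is F. ✓
3: Diamond ((p -> q) or not p) is T. ✗
4: Diamond ((p -> q) or not p) is T. ✗
5: Diamond ((p -> q) or not p) is F. ✓
6: Diamond ((p -> q) or not p) is T. ✗
7: Diamond ((p -> q) or not p) is T. ✗
8: Diamond ((p -> q) or not p) is T. ✗
Satisfying worlds: {2, 5}.
So not Diamond ((p -> q) or not p) fails at the other 6 worlds.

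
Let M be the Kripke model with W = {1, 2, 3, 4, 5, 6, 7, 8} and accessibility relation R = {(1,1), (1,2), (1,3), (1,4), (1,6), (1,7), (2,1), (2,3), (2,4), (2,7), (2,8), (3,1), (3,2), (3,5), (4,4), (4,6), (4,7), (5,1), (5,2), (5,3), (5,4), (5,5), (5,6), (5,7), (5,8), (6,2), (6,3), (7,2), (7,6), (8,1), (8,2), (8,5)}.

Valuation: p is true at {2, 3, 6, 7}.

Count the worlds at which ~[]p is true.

6

1: []p is F. ✓
2: []p is F. ✓
3: []p is F. ✓
4: []p is F. ✓
5: []p is F. ✓
6: []p is T. ✗
7: []p is T. ✗
8: []p is F. ✓
Satisfying worlds: {1, 2, 3, 4, 5, 8}.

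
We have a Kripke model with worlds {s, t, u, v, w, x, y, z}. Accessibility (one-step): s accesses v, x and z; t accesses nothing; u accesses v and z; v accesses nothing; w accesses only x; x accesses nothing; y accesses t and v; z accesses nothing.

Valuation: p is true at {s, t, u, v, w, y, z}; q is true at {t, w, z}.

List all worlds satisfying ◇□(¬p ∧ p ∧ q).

s: successors {v, x, z}; □(¬p ∧ p ∧ q) there: v:T, x:T, z:T. ✓
t: no successors, so ◇□(¬p ∧ p ∧ q) fails. ✗
u: successors {v, z}; □(¬p ∧ p ∧ q) there: v:T, z:T. ✓
v: no successors, so ◇□(¬p ∧ p ∧ q) fails. ✗
w: successors {x}; □(¬p ∧ p ∧ q) there: x:T. ✓
x: no successors, so ◇□(¬p ∧ p ∧ q) fails. ✗
y: successors {t, v}; □(¬p ∧ p ∧ q) there: t:T, v:T. ✓
z: no successors, so ◇□(¬p ∧ p ∧ q) fails. ✗

{s, u, w, y}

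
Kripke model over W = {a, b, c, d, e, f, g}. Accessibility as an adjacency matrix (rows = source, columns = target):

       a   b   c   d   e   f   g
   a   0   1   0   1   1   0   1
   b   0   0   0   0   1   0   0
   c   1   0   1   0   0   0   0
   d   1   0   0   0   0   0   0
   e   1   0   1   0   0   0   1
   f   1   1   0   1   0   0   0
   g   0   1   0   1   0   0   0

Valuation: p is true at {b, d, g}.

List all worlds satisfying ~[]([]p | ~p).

a: []([]p | ~p) is F. ✓
b: []([]p | ~p) is T. ✗
c: []([]p | ~p) is T. ✗
d: []([]p | ~p) is T. ✗
e: []([]p | ~p) is T. ✗
f: []([]p | ~p) is F. ✓
g: []([]p | ~p) is F. ✓

{a, f, g}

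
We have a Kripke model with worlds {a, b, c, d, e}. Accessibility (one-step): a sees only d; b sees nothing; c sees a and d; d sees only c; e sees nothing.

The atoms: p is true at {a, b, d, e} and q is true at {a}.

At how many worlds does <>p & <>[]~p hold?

a: <>p is T, <>[]~p is T. ✓
b: <>p is F, <>[]~p is F. ✗
c: <>p is T, <>[]~p is T. ✓
d: <>p is F, <>[]~p is F. ✗
e: <>p is F, <>[]~p is F. ✗
Satisfying worlds: {a, c}.

2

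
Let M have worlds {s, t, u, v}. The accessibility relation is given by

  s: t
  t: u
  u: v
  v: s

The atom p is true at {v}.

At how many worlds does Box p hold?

1

s: successors {t}; p there: t:F. ✗
t: successors {u}; p there: u:F. ✗
u: successors {v}; p there: v:T. ✓
v: successors {s}; p there: s:F. ✗
Satisfying worlds: {u}.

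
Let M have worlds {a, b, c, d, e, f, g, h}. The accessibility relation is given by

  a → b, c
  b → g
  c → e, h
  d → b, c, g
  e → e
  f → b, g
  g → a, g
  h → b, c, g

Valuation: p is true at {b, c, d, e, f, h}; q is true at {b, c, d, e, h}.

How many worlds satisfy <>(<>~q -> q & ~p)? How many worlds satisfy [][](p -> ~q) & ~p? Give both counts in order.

For <>(<>~q -> q & ~p):
a: successors {b, c}; <>~q -> q & ~p there: b:F, c:T. ✓
b: successors {g}; <>~q -> q & ~p there: g:F. ✗
c: successors {e, h}; <>~q -> q & ~p there: e:T, h:F. ✓
d: successors {b, c, g}; <>~q -> q & ~p there: b:F, c:T, g:F. ✓
e: successors {e}; <>~q -> q & ~p there: e:T. ✓
f: successors {b, g}; <>~q -> q & ~p there: b:F, g:F. ✗
g: successors {a, g}; <>~q -> q & ~p there: a:T, g:F. ✓
h: successors {b, c, g}; <>~q -> q & ~p there: b:F, c:T, g:F. ✓
— 6 worlds.
For [][](p -> ~q) & ~p:
a: [][](p -> ~q) is F, ~p is T. ✗
b: [][](p -> ~q) is T, ~p is F. ✗
c: [][](p -> ~q) is F, ~p is F. ✗
d: [][](p -> ~q) is F, ~p is F. ✗
e: [][](p -> ~q) is F, ~p is F. ✗
f: [][](p -> ~q) is T, ~p is F. ✗
g: [][](p -> ~q) is F, ~p is T. ✗
h: [][](p -> ~q) is F, ~p is F. ✗
— 0 worlds.

6 and 0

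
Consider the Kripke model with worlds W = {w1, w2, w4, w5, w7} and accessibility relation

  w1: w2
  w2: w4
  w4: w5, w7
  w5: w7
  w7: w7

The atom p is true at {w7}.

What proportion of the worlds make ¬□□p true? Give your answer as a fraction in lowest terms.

2/5

w1: □□p is F. ✓
w2: □□p is F. ✓
w4: □□p is T. ✗
w5: □□p is T. ✗
w7: □□p is T. ✗
That's 2 of 5 worlds, so 2/5.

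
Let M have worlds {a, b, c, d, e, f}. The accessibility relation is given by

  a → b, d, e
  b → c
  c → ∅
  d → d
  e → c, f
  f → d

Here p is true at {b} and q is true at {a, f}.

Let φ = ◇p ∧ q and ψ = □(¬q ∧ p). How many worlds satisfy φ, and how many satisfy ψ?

For ◇p ∧ q:
a: ◇p is T, q is T. ✓
b: ◇p is F, q is F. ✗
c: ◇p is F, q is F. ✗
d: ◇p is F, q is F. ✗
e: ◇p is F, q is F. ✗
f: ◇p is F, q is T. ✗
— 1 world.
For □(¬q ∧ p):
a: successors {b, d, e}; ¬q ∧ p there: b:T, d:F, e:F. ✗
b: successors {c}; ¬q ∧ p there: c:F. ✗
c: no successors, so □(¬q ∧ p) holds vacuously. ✓
d: successors {d}; ¬q ∧ p there: d:F. ✗
e: successors {c, f}; ¬q ∧ p there: c:F, f:F. ✗
f: successors {d}; ¬q ∧ p there: d:F. ✗
— 1 world.

1 and 1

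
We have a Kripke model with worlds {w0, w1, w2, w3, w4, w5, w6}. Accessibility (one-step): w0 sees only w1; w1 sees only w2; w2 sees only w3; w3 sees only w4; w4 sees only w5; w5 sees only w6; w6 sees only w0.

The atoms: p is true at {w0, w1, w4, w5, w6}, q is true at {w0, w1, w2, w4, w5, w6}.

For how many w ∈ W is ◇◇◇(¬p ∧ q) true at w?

1

w0: successors {w1}; ◇◇(¬p ∧ q) there: w1:F. ✗
w1: successors {w2}; ◇◇(¬p ∧ q) there: w2:F. ✗
w2: successors {w3}; ◇◇(¬p ∧ q) there: w3:F. ✗
w3: successors {w4}; ◇◇(¬p ∧ q) there: w4:F. ✗
w4: successors {w5}; ◇◇(¬p ∧ q) there: w5:F. ✗
w5: successors {w6}; ◇◇(¬p ∧ q) there: w6:F. ✗
w6: successors {w0}; ◇◇(¬p ∧ q) there: w0:T. ✓
Satisfying worlds: {w6}.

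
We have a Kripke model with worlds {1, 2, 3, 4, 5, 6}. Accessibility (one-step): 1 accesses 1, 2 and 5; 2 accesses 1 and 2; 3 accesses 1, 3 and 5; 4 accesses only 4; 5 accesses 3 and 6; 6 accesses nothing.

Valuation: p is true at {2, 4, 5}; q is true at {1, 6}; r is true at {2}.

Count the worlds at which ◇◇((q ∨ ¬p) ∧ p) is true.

0

1: successors {1, 2, 5}; ◇((q ∨ ¬p) ∧ p) there: 1:F, 2:F, 5:F. ✗
2: successors {1, 2}; ◇((q ∨ ¬p) ∧ p) there: 1:F, 2:F. ✗
3: successors {1, 3, 5}; ◇((q ∨ ¬p) ∧ p) there: 1:F, 3:F, 5:F. ✗
4: successors {4}; ◇((q ∨ ¬p) ∧ p) there: 4:F. ✗
5: successors {3, 6}; ◇((q ∨ ¬p) ∧ p) there: 3:F, 6:F. ✗
6: no successors, so ◇◇((q ∨ ¬p) ∧ p) fails. ✗
Satisfying worlds: ∅.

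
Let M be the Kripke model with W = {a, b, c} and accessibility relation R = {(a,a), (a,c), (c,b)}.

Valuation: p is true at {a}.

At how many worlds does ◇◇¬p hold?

1

a: successors {a, c}; ◇¬p there: a:T, c:T. ✓
b: no successors, so ◇◇¬p fails. ✗
c: successors {b}; ◇¬p there: b:F. ✗
Satisfying worlds: {a}.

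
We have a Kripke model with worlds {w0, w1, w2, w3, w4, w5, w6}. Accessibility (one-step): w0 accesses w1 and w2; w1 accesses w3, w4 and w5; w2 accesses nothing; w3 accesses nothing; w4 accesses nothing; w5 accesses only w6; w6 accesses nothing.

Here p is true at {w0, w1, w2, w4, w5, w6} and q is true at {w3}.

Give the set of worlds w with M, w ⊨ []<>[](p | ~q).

w0: successors {w1, w2}; <>[](p | ~q) there: w1:T, w2:F. ✗
w1: successors {w3, w4, w5}; <>[](p | ~q) there: w3:F, w4:F, w5:T. ✗
w2: no successors, so []<>[](p | ~q) holds vacuously. ✓
w3: no successors, so []<>[](p | ~q) holds vacuously. ✓
w4: no successors, so []<>[](p | ~q) holds vacuously. ✓
w5: successors {w6}; <>[](p | ~q) there: w6:F. ✗
w6: no successors, so []<>[](p | ~q) holds vacuously. ✓

{w2, w3, w4, w6}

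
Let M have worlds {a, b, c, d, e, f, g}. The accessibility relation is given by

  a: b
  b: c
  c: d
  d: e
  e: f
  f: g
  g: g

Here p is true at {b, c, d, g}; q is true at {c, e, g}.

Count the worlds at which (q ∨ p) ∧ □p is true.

3

a: q ∨ p is F, □p is T. ✗
b: q ∨ p is T, □p is T. ✓
c: q ∨ p is T, □p is T. ✓
d: q ∨ p is T, □p is F. ✗
e: q ∨ p is T, □p is F. ✗
f: q ∨ p is F, □p is T. ✗
g: q ∨ p is T, □p is T. ✓
Satisfying worlds: {b, c, g}.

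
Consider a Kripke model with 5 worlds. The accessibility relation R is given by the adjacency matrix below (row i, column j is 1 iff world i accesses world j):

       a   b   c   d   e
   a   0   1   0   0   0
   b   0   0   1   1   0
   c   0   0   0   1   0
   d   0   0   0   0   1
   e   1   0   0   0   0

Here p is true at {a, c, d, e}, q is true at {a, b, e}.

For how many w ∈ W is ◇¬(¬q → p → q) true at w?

a: successors {b}; ¬(¬q → p → q) there: b:F. ✗
b: successors {c, d}; ¬(¬q → p → q) there: c:T, d:T. ✓
c: successors {d}; ¬(¬q → p → q) there: d:T. ✓
d: successors {e}; ¬(¬q → p → q) there: e:F. ✗
e: successors {a}; ¬(¬q → p → q) there: a:F. ✗
Satisfying worlds: {b, c}.

2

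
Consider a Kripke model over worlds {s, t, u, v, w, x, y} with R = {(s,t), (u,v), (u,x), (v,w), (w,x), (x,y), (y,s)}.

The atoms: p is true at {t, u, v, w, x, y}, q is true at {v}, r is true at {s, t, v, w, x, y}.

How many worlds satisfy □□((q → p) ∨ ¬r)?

7

s: successors {t}; □((q → p) ∨ ¬r) there: t:T. ✓
t: no successors, so □□((q → p) ∨ ¬r) holds vacuously. ✓
u: successors {v, x}; □((q → p) ∨ ¬r) there: v:T, x:T. ✓
v: successors {w}; □((q → p) ∨ ¬r) there: w:T. ✓
w: successors {x}; □((q → p) ∨ ¬r) there: x:T. ✓
x: successors {y}; □((q → p) ∨ ¬r) there: y:T. ✓
y: successors {s}; □((q → p) ∨ ¬r) there: s:T. ✓
Satisfying worlds: {s, t, u, v, w, x, y}.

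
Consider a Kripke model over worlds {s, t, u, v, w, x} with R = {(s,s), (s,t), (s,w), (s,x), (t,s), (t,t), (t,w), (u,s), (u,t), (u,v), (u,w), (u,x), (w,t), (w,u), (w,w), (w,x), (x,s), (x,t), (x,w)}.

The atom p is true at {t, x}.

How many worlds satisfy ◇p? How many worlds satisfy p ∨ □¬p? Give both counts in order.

5 and 3

For ◇p:
s: successors {s, t, w, x}; p there: s:F, t:T, w:F, x:T. ✓
t: successors {s, t, w}; p there: s:F, t:T, w:F. ✓
u: successors {s, t, v, w, x}; p there: s:F, t:T, v:F, w:F, x:T. ✓
v: no successors, so ◇p fails. ✗
w: successors {t, u, w, x}; p there: t:T, u:F, w:F, x:T. ✓
x: successors {s, t, w}; p there: s:F, t:T, w:F. ✓
— 5 worlds.
For p ∨ □¬p:
s: p is F, □¬p is F. ✗
t: p is T, □¬p is F. ✓
u: p is F, □¬p is F. ✗
v: p is F, □¬p is T. ✓
w: p is F, □¬p is F. ✗
x: p is T, □¬p is F. ✓
— 3 worlds.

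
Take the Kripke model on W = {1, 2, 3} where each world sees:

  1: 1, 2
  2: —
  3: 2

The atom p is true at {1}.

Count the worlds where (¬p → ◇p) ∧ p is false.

1: ¬p → ◇p is T, p is T. ✓
2: ¬p → ◇p is F, p is F. ✗
3: ¬p → ◇p is F, p is F. ✗
Satisfying worlds: {1}.
So (¬p → ◇p) ∧ p fails at the other 2 worlds.

2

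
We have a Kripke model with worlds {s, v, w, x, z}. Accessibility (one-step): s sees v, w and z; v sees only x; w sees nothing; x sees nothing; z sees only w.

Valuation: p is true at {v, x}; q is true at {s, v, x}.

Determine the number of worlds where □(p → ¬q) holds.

s: successors {v, w, z}; p → ¬q there: v:F, w:T, z:T. ✗
v: successors {x}; p → ¬q there: x:F. ✗
w: no successors, so □(p → ¬q) holds vacuously. ✓
x: no successors, so □(p → ¬q) holds vacuously. ✓
z: successors {w}; p → ¬q there: w:T. ✓
Satisfying worlds: {w, x, z}.

3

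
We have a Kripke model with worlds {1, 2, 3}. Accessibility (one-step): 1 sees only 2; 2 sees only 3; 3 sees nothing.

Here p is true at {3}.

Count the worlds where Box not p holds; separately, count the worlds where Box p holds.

2 and 2

For Box not p:
1: successors {2}; not p there: 2:T. ✓
2: successors {3}; not p there: 3:F. ✗
3: no successors, so Box not p holds vacuously. ✓
— 2 worlds.
For Box p:
1: successors {2}; p there: 2:F. ✗
2: successors {3}; p there: 3:T. ✓
3: no successors, so Box p holds vacuously. ✓
— 2 worlds.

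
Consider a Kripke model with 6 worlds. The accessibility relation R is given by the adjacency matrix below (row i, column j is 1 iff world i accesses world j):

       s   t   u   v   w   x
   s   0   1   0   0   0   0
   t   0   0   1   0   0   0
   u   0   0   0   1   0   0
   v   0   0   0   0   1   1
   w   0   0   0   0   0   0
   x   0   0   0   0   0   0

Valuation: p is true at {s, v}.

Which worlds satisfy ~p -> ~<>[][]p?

s: ~p is F, ~<>[][]p is F. ✓
t: ~p is T, ~<>[][]p is T. ✓
u: ~p is T, ~<>[][]p is F. ✗
v: ~p is F, ~<>[][]p is F. ✓
w: ~p is T, ~<>[][]p is T. ✓
x: ~p is T, ~<>[][]p is T. ✓

{s, t, v, w, x}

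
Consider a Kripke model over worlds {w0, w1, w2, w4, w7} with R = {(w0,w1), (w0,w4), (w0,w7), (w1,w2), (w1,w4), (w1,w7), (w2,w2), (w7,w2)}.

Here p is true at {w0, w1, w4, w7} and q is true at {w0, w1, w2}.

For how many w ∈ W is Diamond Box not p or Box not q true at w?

5

w0: Diamond Box not p is T, Box not q is F. ✓
w1: Diamond Box not p is T, Box not q is F. ✓
w2: Diamond Box not p is T, Box not q is F. ✓
w4: Diamond Box not p is F, Box not q is T. ✓
w7: Diamond Box not p is T, Box not q is F. ✓
Satisfying worlds: {w0, w1, w2, w4, w7}.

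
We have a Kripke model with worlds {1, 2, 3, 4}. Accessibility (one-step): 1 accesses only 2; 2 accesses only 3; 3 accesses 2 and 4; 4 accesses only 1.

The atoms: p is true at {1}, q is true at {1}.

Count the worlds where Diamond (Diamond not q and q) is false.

1: successors {2}; Diamond not q and q there: 2:F. ✗
2: successors {3}; Diamond not q and q there: 3:F. ✗
3: successors {2, 4}; Diamond not q and q there: 2:F, 4:F. ✗
4: successors {1}; Diamond not q and q there: 1:T. ✓
Satisfying worlds: {4}.
So Diamond (Diamond not q and q) fails at the other 3 worlds.

3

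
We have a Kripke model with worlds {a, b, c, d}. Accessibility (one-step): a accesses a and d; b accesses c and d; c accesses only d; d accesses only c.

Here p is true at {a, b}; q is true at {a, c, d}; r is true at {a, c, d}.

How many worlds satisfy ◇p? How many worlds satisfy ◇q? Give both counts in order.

1 and 4

For ◇p:
a: successors {a, d}; p there: a:T, d:F. ✓
b: successors {c, d}; p there: c:F, d:F. ✗
c: successors {d}; p there: d:F. ✗
d: successors {c}; p there: c:F. ✗
— 1 world.
For ◇q:
a: successors {a, d}; q there: a:T, d:T. ✓
b: successors {c, d}; q there: c:T, d:T. ✓
c: successors {d}; q there: d:T. ✓
d: successors {c}; q there: c:T. ✓
— 4 worlds.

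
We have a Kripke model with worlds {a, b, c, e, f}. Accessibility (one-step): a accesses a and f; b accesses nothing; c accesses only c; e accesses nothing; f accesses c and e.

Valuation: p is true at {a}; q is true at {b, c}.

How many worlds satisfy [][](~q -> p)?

a: successors {a, f}; [](~q -> p) there: a:F, f:F. ✗
b: no successors, so [][](~q -> p) holds vacuously. ✓
c: successors {c}; [](~q -> p) there: c:T. ✓
e: no successors, so [][](~q -> p) holds vacuously. ✓
f: successors {c, e}; [](~q -> p) there: c:T, e:T. ✓
Satisfying worlds: {b, c, e, f}.

4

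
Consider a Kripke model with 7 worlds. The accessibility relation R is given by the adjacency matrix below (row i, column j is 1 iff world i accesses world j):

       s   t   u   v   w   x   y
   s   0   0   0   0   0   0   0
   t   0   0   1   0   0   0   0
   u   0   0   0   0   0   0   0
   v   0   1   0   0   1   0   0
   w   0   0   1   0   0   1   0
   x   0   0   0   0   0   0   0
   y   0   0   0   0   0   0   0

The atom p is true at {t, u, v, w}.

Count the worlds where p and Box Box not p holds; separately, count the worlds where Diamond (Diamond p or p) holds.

3 and 3

For p and Box Box not p:
s: p is F, Box Box not p is T. ✗
t: p is T, Box Box not p is T. ✓
u: p is T, Box Box not p is T. ✓
v: p is T, Box Box not p is F. ✗
w: p is T, Box Box not p is T. ✓
x: p is F, Box Box not p is T. ✗
y: p is F, Box Box not p is T. ✗
— 3 worlds.
For Diamond (Diamond p or p):
s: no successors, so Diamond (Diamond p or p) fails. ✗
t: successors {u}; Diamond p or p there: u:T. ✓
u: no successors, so Diamond (Diamond p or p) fails. ✗
v: successors {t, w}; Diamond p or p there: t:T, w:T. ✓
w: successors {u, x}; Diamond p or p there: u:T, x:F. ✓
x: no successors, so Diamond (Diamond p or p) fails. ✗
y: no successors, so Diamond (Diamond p or p) fails. ✗
— 3 worlds.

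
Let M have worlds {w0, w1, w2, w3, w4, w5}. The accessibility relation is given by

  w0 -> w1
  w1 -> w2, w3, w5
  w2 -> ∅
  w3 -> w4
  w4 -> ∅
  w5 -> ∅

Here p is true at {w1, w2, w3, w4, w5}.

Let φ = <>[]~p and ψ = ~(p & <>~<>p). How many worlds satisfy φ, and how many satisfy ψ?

For <>[]~p:
w0: successors {w1}; []~p there: w1:F. ✗
w1: successors {w2, w3, w5}; []~p there: w2:T, w3:F, w5:T. ✓
w2: no successors, so <>[]~p fails. ✗
w3: successors {w4}; []~p there: w4:T. ✓
w4: no successors, so <>[]~p fails. ✗
w5: no successors, so <>[]~p fails. ✗
— 2 worlds.
For ~(p & <>~<>p):
w0: p & <>~<>p is F. ✓
w1: p & <>~<>p is T. ✗
w2: p & <>~<>p is F. ✓
w3: p & <>~<>p is T. ✗
w4: p & <>~<>p is F. ✓
w5: p & <>~<>p is F. ✓
— 4 worlds.

2 and 4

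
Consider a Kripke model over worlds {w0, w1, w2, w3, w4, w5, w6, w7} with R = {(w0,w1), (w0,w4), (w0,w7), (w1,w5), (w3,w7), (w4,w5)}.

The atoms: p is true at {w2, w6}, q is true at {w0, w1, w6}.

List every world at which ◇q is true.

{w0}

w0: successors {w1, w4, w7}; q there: w1:T, w4:F, w7:F. ✓
w1: successors {w5}; q there: w5:F. ✗
w2: no successors, so ◇q fails. ✗
w3: successors {w7}; q there: w7:F. ✗
w4: successors {w5}; q there: w5:F. ✗
w5: no successors, so ◇q fails. ✗
w6: no successors, so ◇q fails. ✗
w7: no successors, so ◇q fails. ✗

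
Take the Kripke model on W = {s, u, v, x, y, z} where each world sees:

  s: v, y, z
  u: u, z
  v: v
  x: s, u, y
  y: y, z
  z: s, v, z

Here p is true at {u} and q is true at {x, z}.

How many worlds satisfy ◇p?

s: successors {v, y, z}; p there: v:F, y:F, z:F. ✗
u: successors {u, z}; p there: u:T, z:F. ✓
v: successors {v}; p there: v:F. ✗
x: successors {s, u, y}; p there: s:F, u:T, y:F. ✓
y: successors {y, z}; p there: y:F, z:F. ✗
z: successors {s, v, z}; p there: s:F, v:F, z:F. ✗
Satisfying worlds: {u, x}.

2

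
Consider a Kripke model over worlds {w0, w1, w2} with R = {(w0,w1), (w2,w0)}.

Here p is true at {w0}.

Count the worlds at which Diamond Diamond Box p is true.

w0: successors {w1}; Diamond Box p there: w1:F. ✗
w1: no successors, so Diamond Diamond Box p fails. ✗
w2: successors {w0}; Diamond Box p there: w0:T. ✓
Satisfying worlds: {w2}.

1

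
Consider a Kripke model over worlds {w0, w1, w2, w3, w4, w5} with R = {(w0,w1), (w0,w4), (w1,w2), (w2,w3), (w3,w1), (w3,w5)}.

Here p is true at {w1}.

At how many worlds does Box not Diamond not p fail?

4

w0: successors {w1, w4}; not Diamond not p there: w1:F, w4:T. ✗
w1: successors {w2}; not Diamond not p there: w2:F. ✗
w2: successors {w3}; not Diamond not p there: w3:F. ✗
w3: successors {w1, w5}; not Diamond not p there: w1:F, w5:T. ✗
w4: no successors, so Box not Diamond not p holds vacuously. ✓
w5: no successors, so Box not Diamond not p holds vacuously. ✓
Satisfying worlds: {w4, w5}.
So Box not Diamond not p fails at the other 4 worlds.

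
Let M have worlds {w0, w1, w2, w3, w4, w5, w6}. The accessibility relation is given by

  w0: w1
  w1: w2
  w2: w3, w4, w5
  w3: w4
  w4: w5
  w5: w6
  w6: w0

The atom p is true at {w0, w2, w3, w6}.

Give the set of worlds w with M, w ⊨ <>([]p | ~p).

w0: successors {w1}; []p | ~p there: w1:T. ✓
w1: successors {w2}; []p | ~p there: w2:F. ✗
w2: successors {w3, w4, w5}; []p | ~p there: w3:F, w4:T, w5:T. ✓
w3: successors {w4}; []p | ~p there: w4:T. ✓
w4: successors {w5}; []p | ~p there: w5:T. ✓
w5: successors {w6}; []p | ~p there: w6:T. ✓
w6: successors {w0}; []p | ~p there: w0:F. ✗

{w0, w2, w3, w4, w5}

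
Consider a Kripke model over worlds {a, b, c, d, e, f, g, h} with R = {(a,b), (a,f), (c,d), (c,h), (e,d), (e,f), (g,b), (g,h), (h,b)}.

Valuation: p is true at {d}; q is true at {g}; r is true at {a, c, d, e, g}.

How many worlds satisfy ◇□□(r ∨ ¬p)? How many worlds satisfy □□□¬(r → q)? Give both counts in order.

For ◇□□(r ∨ ¬p):
a: successors {b, f}; □□(r ∨ ¬p) there: b:T, f:T. ✓
b: no successors, so ◇□□(r ∨ ¬p) fails. ✗
c: successors {d, h}; □□(r ∨ ¬p) there: d:T, h:T. ✓
d: no successors, so ◇□□(r ∨ ¬p) fails. ✗
e: successors {d, f}; □□(r ∨ ¬p) there: d:T, f:T. ✓
f: no successors, so ◇□□(r ∨ ¬p) fails. ✗
g: successors {b, h}; □□(r ∨ ¬p) there: b:T, h:T. ✓
h: successors {b}; □□(r ∨ ¬p) there: b:T. ✓
— 5 worlds.
For □□□¬(r → q):
a: successors {b, f}; □□¬(r → q) there: b:T, f:T. ✓
b: no successors, so □□□¬(r → q) holds vacuously. ✓
c: successors {d, h}; □□¬(r → q) there: d:T, h:T. ✓
d: no successors, so □□□¬(r → q) holds vacuously. ✓
e: successors {d, f}; □□¬(r → q) there: d:T, f:T. ✓
f: no successors, so □□□¬(r → q) holds vacuously. ✓
g: successors {b, h}; □□¬(r → q) there: b:T, h:T. ✓
h: successors {b}; □□¬(r → q) there: b:T. ✓
— 8 worlds.

5 and 8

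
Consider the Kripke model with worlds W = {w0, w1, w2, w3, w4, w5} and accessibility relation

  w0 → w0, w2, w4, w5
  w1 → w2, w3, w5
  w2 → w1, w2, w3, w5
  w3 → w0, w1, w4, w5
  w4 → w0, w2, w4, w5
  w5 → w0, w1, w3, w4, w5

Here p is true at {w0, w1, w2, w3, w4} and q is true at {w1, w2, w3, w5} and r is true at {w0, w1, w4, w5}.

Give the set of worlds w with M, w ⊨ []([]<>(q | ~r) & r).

{w3}

w0: successors {w0, w2, w4, w5}; []<>(q | ~r) & r there: w0:T, w2:F, w4:T, w5:T. ✗
w1: successors {w2, w3, w5}; []<>(q | ~r) & r there: w2:F, w3:F, w5:T. ✗
w2: successors {w1, w2, w3, w5}; []<>(q | ~r) & r there: w1:T, w2:F, w3:F, w5:T. ✗
w3: successors {w0, w1, w4, w5}; []<>(q | ~r) & r there: w0:T, w1:T, w4:T, w5:T. ✓
w4: successors {w0, w2, w4, w5}; []<>(q | ~r) & r there: w0:T, w2:F, w4:T, w5:T. ✗
w5: successors {w0, w1, w3, w4, w5}; []<>(q | ~r) & r there: w0:T, w1:T, w3:F, w4:T, w5:T. ✗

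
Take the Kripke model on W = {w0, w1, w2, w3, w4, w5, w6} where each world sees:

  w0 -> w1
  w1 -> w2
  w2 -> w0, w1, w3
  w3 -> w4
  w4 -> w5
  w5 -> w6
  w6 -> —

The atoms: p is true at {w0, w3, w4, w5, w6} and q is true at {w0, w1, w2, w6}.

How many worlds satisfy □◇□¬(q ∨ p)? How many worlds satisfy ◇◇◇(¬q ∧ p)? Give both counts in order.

2 and 3

For □◇□¬(q ∨ p):
w0: successors {w1}; ◇□¬(q ∨ p) there: w1:F. ✗
w1: successors {w2}; ◇□¬(q ∨ p) there: w2:F. ✗
w2: successors {w0, w1, w3}; ◇□¬(q ∨ p) there: w0:F, w1:F, w3:F. ✗
w3: successors {w4}; ◇□¬(q ∨ p) there: w4:F. ✗
w4: successors {w5}; ◇□¬(q ∨ p) there: w5:T. ✓
w5: successors {w6}; ◇□¬(q ∨ p) there: w6:F. ✗
w6: no successors, so □◇□¬(q ∨ p) holds vacuously. ✓
— 2 worlds.
For ◇◇◇(¬q ∧ p):
w0: successors {w1}; ◇◇(¬q ∧ p) there: w1:T. ✓
w1: successors {w2}; ◇◇(¬q ∧ p) there: w2:T. ✓
w2: successors {w0, w1, w3}; ◇◇(¬q ∧ p) there: w0:F, w1:T, w3:T. ✓
w3: successors {w4}; ◇◇(¬q ∧ p) there: w4:F. ✗
w4: successors {w5}; ◇◇(¬q ∧ p) there: w5:F. ✗
w5: successors {w6}; ◇◇(¬q ∧ p) there: w6:F. ✗
w6: no successors, so ◇◇◇(¬q ∧ p) fails. ✗
— 3 worlds.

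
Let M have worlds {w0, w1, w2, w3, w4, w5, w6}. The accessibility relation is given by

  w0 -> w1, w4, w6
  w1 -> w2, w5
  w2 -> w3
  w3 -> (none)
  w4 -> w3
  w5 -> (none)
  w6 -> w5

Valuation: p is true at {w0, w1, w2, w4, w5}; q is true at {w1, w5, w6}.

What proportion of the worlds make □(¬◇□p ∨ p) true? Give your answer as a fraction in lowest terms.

w0: successors {w1, w4, w6}; ¬◇□p ∨ p there: w1:T, w4:T, w6:F. ✗
w1: successors {w2, w5}; ¬◇□p ∨ p there: w2:T, w5:T. ✓
w2: successors {w3}; ¬◇□p ∨ p there: w3:T. ✓
w3: no successors, so □(¬◇□p ∨ p) holds vacuously. ✓
w4: successors {w3}; ¬◇□p ∨ p there: w3:T. ✓
w5: no successors, so □(¬◇□p ∨ p) holds vacuously. ✓
w6: successors {w5}; ¬◇□p ∨ p there: w5:T. ✓
That's 6 of 7 worlds, so 6/7.

6/7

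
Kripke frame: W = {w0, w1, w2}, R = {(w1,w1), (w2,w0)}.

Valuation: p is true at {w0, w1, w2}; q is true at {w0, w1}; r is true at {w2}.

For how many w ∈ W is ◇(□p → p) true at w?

2

w0: no successors, so ◇(□p → p) fails. ✗
w1: successors {w1}; □p → p there: w1:T. ✓
w2: successors {w0}; □p → p there: w0:T. ✓
Satisfying worlds: {w1, w2}.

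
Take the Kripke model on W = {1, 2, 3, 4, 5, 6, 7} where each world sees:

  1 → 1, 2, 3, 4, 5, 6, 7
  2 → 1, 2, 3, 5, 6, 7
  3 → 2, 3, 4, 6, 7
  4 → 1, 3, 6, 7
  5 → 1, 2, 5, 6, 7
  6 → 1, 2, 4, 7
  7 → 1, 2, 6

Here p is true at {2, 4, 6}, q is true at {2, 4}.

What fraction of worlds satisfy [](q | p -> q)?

1/7

1: successors {1, 2, 3, 4, 5, 6, 7}; q | p -> q there: 1:T, 2:T, 3:T, 4:T, 5:T, 6:F, 7:T. ✗
2: successors {1, 2, 3, 5, 6, 7}; q | p -> q there: 1:T, 2:T, 3:T, 5:T, 6:F, 7:T. ✗
3: successors {2, 3, 4, 6, 7}; q | p -> q there: 2:T, 3:T, 4:T, 6:F, 7:T. ✗
4: successors {1, 3, 6, 7}; q | p -> q there: 1:T, 3:T, 6:F, 7:T. ✗
5: successors {1, 2, 5, 6, 7}; q | p -> q there: 1:T, 2:T, 5:T, 6:F, 7:T. ✗
6: successors {1, 2, 4, 7}; q | p -> q there: 1:T, 2:T, 4:T, 7:T. ✓
7: successors {1, 2, 6}; q | p -> q there: 1:T, 2:T, 6:F. ✗
That's 1 of 7 worlds, so 1/7.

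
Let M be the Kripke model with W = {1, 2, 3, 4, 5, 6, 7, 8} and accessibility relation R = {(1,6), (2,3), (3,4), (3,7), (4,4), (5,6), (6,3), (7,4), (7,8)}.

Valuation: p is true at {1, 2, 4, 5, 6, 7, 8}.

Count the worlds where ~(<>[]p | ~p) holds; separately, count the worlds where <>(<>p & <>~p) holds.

3 and 0

For ~(<>[]p | ~p):
1: <>[]p | ~p is F. ✓
2: <>[]p | ~p is T. ✗
3: <>[]p | ~p is T. ✗
4: <>[]p | ~p is T. ✗
5: <>[]p | ~p is F. ✓
6: <>[]p | ~p is T. ✗
7: <>[]p | ~p is T. ✗
8: <>[]p | ~p is F. ✓
— 3 worlds.
For <>(<>p & <>~p):
1: successors {6}; <>p & <>~p there: 6:F. ✗
2: successors {3}; <>p & <>~p there: 3:F. ✗
3: successors {4, 7}; <>p & <>~p there: 4:F, 7:F. ✗
4: successors {4}; <>p & <>~p there: 4:F. ✗
5: successors {6}; <>p & <>~p there: 6:F. ✗
6: successors {3}; <>p & <>~p there: 3:F. ✗
7: successors {4, 8}; <>p & <>~p there: 4:F, 8:F. ✗
8: no successors, so <>(<>p & <>~p) fails. ✗
— 0 worlds.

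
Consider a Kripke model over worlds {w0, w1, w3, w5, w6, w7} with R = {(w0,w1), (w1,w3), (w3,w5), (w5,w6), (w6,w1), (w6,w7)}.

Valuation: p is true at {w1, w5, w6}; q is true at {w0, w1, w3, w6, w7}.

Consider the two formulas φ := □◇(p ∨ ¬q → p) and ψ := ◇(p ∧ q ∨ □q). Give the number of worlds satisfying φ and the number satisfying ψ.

5 and 4

For □◇(p ∨ ¬q → p):
w0: successors {w1}; ◇(p ∨ ¬q → p) there: w1:T. ✓
w1: successors {w3}; ◇(p ∨ ¬q → p) there: w3:T. ✓
w3: successors {w5}; ◇(p ∨ ¬q → p) there: w5:T. ✓
w5: successors {w6}; ◇(p ∨ ¬q → p) there: w6:T. ✓
w6: successors {w1, w7}; ◇(p ∨ ¬q → p) there: w1:T, w7:F. ✗
w7: no successors, so □◇(p ∨ ¬q → p) holds vacuously. ✓
— 5 worlds.
For ◇(p ∧ q ∨ □q):
w0: successors {w1}; p ∧ q ∨ □q there: w1:T. ✓
w1: successors {w3}; p ∧ q ∨ □q there: w3:F. ✗
w3: successors {w5}; p ∧ q ∨ □q there: w5:T. ✓
w5: successors {w6}; p ∧ q ∨ □q there: w6:T. ✓
w6: successors {w1, w7}; p ∧ q ∨ □q there: w1:T, w7:T. ✓
w7: no successors, so ◇(p ∧ q ∨ □q) fails. ✗
— 4 worlds.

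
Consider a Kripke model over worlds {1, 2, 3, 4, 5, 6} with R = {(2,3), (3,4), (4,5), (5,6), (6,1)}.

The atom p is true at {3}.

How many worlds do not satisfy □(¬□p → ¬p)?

1

1: no successors, so □(¬□p → ¬p) holds vacuously. ✓
2: successors {3}; ¬□p → ¬p there: 3:F. ✗
3: successors {4}; ¬□p → ¬p there: 4:T. ✓
4: successors {5}; ¬□p → ¬p there: 5:T. ✓
5: successors {6}; ¬□p → ¬p there: 6:T. ✓
6: successors {1}; ¬□p → ¬p there: 1:T. ✓
Satisfying worlds: {1, 3, 4, 5, 6}.
So □(¬□p → ¬p) fails at the other 1 world.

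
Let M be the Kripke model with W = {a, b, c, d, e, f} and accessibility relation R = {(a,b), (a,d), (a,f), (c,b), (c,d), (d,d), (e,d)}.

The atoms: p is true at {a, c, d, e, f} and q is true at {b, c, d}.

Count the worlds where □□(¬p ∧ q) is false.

4

a: successors {b, d, f}; □(¬p ∧ q) there: b:T, d:F, f:T. ✗
b: no successors, so □□(¬p ∧ q) holds vacuously. ✓
c: successors {b, d}; □(¬p ∧ q) there: b:T, d:F. ✗
d: successors {d}; □(¬p ∧ q) there: d:F. ✗
e: successors {d}; □(¬p ∧ q) there: d:F. ✗
f: no successors, so □□(¬p ∧ q) holds vacuously. ✓
Satisfying worlds: {b, f}.
So □□(¬p ∧ q) fails at the other 4 worlds.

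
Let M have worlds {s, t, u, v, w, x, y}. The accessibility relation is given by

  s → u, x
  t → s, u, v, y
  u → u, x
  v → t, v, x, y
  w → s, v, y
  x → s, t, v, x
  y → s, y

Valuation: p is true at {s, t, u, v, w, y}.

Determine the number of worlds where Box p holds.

s: successors {u, x}; p there: u:T, x:F. ✗
t: successors {s, u, v, y}; p there: s:T, u:T, v:T, y:T. ✓
u: successors {u, x}; p there: u:T, x:F. ✗
v: successors {t, v, x, y}; p there: t:T, v:T, x:F, y:T. ✗
w: successors {s, v, y}; p there: s:T, v:T, y:T. ✓
x: successors {s, t, v, x}; p there: s:T, t:T, v:T, x:F. ✗
y: successors {s, y}; p there: s:T, y:T. ✓
Satisfying worlds: {t, w, y}.

3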